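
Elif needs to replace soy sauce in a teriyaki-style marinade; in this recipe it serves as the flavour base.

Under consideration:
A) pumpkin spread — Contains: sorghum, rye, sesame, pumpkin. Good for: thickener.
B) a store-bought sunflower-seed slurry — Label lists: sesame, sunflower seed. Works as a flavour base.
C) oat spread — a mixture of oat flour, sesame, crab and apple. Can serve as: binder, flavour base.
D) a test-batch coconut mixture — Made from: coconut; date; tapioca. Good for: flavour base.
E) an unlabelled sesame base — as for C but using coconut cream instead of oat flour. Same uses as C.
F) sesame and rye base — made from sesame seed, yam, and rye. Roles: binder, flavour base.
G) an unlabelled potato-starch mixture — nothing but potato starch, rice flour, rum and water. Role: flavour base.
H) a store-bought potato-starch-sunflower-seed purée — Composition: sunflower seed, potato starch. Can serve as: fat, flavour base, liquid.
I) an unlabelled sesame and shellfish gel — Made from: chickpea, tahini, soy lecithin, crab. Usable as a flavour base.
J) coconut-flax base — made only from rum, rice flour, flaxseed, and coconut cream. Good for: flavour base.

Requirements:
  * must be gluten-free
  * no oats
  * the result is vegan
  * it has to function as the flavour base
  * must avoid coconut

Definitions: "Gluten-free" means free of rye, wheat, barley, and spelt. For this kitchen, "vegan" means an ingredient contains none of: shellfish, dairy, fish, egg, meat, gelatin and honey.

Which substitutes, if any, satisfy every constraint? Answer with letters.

A: not usable as a flavour base; has rye, so not gluten-free — no
B: only sesame and sunflower seed; none excluded — valid
C: has crab, so not vegan; has oat flour, so not oat-free — out
D: has coconut, so not coconut-free — out
E: has crab, so not vegan; has coconut cream, so not coconut-free — out
F: has rye, so not gluten-free — no
G: works as a flavour base, gluten-free, vegan — keep
H: only potato starch and sunflower seed; none excluded — OK
I: has crab, so not vegan — reject
J: has coconut cream, so not coconut-free — no

B, G, H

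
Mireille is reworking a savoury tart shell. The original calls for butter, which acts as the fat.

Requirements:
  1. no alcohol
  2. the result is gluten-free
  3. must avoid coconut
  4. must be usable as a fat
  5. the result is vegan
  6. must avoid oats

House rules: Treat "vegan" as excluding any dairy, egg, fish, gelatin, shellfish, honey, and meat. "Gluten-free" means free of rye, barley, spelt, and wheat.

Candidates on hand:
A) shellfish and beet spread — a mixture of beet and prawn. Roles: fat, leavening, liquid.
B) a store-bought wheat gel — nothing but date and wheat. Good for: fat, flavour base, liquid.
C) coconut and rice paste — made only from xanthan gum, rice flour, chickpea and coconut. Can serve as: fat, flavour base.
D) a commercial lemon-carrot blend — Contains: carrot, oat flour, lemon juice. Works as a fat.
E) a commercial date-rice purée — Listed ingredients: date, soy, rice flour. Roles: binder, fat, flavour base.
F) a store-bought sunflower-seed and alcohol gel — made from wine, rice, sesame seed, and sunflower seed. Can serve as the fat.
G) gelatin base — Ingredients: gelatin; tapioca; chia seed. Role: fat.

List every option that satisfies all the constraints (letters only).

A: has prawn, so not vegan — no
B: has wheat, so not gluten-free — out
C: has coconut, so not coconut-free — reject
D: has oat flour, so not oat-free — out
E: vegan, gluten-free — keep
F: has wine, so not alcohol-free — out
G: has gelatin, so not vegan — out

E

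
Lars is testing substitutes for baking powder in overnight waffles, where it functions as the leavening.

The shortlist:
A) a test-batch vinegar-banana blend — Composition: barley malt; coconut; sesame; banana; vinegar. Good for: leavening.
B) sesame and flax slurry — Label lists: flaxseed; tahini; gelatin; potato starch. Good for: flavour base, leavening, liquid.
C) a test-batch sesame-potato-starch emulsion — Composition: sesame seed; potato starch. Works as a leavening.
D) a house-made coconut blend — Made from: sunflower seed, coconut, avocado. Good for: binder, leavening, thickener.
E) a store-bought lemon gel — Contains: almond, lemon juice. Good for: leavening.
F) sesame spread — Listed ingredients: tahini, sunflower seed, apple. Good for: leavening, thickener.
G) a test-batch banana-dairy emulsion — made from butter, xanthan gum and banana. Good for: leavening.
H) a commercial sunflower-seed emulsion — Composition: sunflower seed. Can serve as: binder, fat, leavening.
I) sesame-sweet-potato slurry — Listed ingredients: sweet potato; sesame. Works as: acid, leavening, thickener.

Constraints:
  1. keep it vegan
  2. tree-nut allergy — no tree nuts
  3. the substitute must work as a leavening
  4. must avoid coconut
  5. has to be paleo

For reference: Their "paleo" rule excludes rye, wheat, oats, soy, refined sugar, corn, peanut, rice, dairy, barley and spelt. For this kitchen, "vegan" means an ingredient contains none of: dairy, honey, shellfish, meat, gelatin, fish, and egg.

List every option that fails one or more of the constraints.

A: has barley malt, so not paleo; has coconut, so not coconut-free — reject
B: has gelatin, so not vegan — out
C: only sesame seed and potato starch; none excluded — keep
D: has coconut, so not coconut-free — out
E: has almond, so not tree-nut-free — out
F: every rule checks out — keep
G: has butter, so not paleo; has butter, so not vegan — reject
H: only sunflower seed; none excluded — OK
I: every rule checks out — OK

A, B, D, E, G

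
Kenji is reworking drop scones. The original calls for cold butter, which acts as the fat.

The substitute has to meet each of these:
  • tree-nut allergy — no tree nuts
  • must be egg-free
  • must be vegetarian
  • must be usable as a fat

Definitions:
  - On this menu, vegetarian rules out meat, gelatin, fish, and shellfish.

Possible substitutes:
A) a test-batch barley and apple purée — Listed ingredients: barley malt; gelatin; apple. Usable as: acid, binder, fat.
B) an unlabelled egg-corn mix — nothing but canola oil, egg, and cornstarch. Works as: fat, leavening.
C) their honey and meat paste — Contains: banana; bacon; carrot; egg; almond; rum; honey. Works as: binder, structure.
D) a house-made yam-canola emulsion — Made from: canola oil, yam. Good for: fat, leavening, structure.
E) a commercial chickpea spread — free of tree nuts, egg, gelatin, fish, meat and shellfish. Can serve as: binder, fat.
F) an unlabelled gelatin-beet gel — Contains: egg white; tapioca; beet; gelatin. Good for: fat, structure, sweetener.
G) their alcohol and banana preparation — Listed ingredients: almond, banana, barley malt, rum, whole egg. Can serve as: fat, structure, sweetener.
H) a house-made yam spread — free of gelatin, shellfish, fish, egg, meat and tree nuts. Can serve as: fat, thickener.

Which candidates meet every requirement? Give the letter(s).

D, E, H

A: has gelatin, so not vegetarian — no
B: has egg, so not egg-free — out
C: not usable as a fat; has bacon, so not vegetarian (and 2 more) — out
D: no tree nuts, no egg — OK
E: no tree nuts, no egg — OK
F: has gelatin, so not vegetarian; has egg white, so not egg-free — out
G: has whole egg, so not egg-free; has almond, so not tree-nut-free — no
H: every rule checks out — OK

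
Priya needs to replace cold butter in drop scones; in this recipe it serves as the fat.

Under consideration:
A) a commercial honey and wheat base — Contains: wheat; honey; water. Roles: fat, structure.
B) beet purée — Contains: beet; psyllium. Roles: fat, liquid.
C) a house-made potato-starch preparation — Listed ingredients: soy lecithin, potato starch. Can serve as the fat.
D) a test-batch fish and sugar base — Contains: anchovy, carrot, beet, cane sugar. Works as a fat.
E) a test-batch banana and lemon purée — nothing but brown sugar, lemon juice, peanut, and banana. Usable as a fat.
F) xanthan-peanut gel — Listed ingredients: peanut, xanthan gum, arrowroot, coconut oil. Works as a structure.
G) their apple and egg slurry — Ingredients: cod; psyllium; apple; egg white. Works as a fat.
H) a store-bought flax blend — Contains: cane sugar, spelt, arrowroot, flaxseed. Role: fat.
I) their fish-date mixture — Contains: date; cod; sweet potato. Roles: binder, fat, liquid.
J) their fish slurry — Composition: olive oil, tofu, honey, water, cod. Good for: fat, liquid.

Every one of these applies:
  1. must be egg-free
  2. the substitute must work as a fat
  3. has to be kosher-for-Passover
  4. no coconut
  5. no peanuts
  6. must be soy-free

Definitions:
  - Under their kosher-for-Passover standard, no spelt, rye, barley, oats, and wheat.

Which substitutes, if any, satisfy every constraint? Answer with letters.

A: has wheat, so not kosher-for-Passover — out
B: only beet and psyllium; none excluded — valid
C: has soy lecithin, so not soy-free — out
D: anchovy and cane sugar etc. — none of it excluded — valid
E: has peanut, so not peanut-free — out
F: not usable as a fat; has peanut, so not peanut-free (and 1 more) — reject
G: has egg white, so not egg-free — no
H: has spelt, so not kosher-for-Passover — reject
I: only cod, date, and sweet potato; none excluded — keep
J: has tofu, so not soy-free — reject

B, D, I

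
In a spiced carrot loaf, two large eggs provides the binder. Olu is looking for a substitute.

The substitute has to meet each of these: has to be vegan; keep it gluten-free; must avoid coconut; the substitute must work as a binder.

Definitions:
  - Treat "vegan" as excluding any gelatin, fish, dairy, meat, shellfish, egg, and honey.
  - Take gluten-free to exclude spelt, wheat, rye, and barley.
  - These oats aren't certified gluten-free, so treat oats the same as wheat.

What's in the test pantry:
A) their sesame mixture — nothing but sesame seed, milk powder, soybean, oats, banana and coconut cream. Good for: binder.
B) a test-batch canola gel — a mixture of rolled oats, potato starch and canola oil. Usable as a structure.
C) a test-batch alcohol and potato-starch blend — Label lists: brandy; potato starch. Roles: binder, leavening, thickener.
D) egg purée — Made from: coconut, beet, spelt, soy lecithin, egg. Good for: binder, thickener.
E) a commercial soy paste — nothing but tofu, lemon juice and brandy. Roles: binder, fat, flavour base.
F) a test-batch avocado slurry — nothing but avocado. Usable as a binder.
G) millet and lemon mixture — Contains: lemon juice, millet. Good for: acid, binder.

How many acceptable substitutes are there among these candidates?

4

A: has milk powder, so not vegan; has oats, so not gluten-free (and 1 more) — reject
B: not usable as a binder; has rolled oats, so not gluten-free — reject
C: works as a binder, no coconut, gluten-free — valid
D: has egg, so not vegan; has spelt, so not gluten-free (and 1 more) — no
E: only brandy, tofu and lemon juice; none excluded — OK
F: every rule checks out — OK
G: only millet and lemon juice; none excluded — valid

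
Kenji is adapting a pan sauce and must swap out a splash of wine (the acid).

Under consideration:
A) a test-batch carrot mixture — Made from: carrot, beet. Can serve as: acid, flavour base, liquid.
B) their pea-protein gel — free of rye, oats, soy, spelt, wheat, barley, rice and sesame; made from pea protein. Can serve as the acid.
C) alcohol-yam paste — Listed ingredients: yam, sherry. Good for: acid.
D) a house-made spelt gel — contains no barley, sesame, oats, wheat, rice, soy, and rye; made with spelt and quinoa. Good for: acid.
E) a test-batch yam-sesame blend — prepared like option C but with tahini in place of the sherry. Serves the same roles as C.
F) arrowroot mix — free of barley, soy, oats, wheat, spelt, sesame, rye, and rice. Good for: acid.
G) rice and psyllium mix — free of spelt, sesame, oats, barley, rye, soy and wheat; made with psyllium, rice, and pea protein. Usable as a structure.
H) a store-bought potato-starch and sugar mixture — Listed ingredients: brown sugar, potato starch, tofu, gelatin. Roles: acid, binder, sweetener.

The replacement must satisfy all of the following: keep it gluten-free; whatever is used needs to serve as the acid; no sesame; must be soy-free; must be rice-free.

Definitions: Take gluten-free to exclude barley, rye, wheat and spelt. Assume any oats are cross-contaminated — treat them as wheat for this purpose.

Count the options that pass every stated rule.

4

A: only beet and carrot; none excluded — OK
B: no soy, gluten-free — keep
C: only sherry and yam; none excluded — valid
D: has spelt, so not gluten-free — no
E: has tahini, so not sesame-free — reject
F: gluten-free, no sesame — keep
G: not usable as an acid; has rice, so not rice-free — out
H: has tofu, so not soy-free — no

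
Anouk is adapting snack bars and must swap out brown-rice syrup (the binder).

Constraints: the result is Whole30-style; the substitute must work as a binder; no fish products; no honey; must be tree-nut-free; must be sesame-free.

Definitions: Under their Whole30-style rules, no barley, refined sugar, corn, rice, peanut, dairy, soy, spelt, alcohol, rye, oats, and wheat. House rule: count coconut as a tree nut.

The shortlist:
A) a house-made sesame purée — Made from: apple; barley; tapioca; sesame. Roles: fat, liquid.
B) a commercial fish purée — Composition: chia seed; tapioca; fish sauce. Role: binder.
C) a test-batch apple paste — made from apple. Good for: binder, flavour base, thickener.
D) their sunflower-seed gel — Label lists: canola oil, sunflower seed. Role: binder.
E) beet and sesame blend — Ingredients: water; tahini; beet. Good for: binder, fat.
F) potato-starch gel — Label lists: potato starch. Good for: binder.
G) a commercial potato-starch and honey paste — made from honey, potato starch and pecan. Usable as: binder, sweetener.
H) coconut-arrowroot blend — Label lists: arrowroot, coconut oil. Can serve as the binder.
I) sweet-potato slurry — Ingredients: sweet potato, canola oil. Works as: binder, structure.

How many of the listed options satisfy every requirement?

4

A: not usable as a binder; has barley, so not Whole30-style (and 1 more) — out
B: has fish sauce, so not fish-free — reject
C: every rule checks out — keep
D: every rule checks out — valid
E: has tahini, so not sesame-free — no
F: every rule checks out — keep
G: has honey, so not honey-free; has pecan, so not tree-nut-free — no
H: has coconut oil, so not tree-nut-free — reject
I: only canola oil and sweet potato; none excluded — keep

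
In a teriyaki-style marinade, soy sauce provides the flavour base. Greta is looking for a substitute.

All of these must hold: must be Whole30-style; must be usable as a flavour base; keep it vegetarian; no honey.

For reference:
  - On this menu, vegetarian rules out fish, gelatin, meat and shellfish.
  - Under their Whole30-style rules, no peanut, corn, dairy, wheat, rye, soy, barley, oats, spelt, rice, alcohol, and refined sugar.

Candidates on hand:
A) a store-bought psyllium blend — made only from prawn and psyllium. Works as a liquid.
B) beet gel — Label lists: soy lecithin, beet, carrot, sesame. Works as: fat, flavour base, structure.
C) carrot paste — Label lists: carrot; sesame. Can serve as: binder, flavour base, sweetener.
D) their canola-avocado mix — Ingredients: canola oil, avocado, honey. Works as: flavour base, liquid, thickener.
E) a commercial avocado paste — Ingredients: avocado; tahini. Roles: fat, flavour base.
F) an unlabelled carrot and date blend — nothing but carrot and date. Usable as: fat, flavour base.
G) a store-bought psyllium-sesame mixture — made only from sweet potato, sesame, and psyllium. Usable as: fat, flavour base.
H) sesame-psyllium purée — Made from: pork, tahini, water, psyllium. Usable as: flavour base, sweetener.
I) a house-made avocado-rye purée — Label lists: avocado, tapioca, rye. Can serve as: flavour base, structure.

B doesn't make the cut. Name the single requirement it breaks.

usable as a flavour base: satisfied
vegetarian: satisfied
Whole30-style: has soy lecithin — fails
honey-free: satisfied

Whole30-style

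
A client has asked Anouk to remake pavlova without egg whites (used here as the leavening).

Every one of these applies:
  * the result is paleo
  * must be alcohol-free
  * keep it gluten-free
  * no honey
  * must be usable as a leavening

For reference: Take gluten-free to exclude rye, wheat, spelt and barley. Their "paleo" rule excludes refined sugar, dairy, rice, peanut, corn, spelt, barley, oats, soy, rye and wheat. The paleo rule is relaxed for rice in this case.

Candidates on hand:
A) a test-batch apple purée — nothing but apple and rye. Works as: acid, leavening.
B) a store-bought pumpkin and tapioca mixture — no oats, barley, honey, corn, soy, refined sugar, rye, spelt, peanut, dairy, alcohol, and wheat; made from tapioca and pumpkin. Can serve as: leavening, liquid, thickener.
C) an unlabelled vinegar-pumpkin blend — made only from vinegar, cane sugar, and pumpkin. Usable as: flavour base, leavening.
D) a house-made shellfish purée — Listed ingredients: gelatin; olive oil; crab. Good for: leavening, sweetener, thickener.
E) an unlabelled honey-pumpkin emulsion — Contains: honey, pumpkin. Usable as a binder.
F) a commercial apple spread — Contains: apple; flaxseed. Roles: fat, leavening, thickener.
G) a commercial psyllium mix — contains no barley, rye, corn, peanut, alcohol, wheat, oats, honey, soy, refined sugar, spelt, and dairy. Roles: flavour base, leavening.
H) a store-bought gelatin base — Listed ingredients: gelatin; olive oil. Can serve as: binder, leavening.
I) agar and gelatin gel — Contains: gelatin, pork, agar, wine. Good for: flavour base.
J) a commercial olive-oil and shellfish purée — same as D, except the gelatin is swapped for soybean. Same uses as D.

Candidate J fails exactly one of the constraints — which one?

paleo

usable as a leavening: satisfied
gluten-free: satisfied
paleo: has soybean — fails
honey-free: satisfied
alcohol-free: satisfied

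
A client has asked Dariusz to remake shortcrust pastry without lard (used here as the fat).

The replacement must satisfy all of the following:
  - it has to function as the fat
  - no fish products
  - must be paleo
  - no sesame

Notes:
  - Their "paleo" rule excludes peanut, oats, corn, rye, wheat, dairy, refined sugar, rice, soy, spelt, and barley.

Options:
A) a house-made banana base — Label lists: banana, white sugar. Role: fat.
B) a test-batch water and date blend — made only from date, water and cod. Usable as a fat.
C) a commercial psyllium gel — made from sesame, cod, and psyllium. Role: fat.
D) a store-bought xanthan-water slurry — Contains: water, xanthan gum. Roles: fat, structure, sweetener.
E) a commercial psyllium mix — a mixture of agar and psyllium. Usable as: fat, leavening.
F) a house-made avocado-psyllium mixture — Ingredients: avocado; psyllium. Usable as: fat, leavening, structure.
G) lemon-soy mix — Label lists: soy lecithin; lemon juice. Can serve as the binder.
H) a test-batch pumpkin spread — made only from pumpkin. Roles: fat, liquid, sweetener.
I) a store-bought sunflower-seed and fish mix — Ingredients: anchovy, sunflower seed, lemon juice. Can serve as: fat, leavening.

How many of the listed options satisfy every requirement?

A: has white sugar, so not paleo — out
B: has cod, so not fish-free — out
C: has cod, so not fish-free; has sesame, so not sesame-free — out
D: works as a fat, paleo, no sesame — valid
E: only psyllium and agar; none excluded — valid
F: only avocado and psyllium; none excluded — valid
G: not usable as a fat; has soy lecithin, so not paleo — out
H: only pumpkin; none excluded — OK
I: has anchovy, so not fish-free — reject

4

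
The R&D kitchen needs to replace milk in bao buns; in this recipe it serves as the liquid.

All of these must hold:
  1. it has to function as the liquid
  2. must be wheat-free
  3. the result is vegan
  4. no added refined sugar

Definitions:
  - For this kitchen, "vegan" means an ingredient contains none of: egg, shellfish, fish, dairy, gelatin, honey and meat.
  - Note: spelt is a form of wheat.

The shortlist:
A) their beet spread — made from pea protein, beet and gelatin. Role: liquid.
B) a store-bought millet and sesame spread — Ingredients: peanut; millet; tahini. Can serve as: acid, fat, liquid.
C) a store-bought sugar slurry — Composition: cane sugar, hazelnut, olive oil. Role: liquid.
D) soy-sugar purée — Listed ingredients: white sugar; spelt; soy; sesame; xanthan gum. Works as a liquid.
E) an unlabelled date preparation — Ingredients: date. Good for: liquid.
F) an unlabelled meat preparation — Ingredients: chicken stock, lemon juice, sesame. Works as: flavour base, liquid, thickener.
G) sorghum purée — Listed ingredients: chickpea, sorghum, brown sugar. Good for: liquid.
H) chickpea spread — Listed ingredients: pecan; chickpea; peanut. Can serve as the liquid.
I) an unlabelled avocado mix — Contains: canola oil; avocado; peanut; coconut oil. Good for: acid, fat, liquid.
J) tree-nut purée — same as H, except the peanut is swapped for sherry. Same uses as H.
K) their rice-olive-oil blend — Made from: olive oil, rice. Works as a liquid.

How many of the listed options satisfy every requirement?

6

A: has gelatin, so not vegan — no
B: works as a liquid, no refined sugar, vegan — keep
C: has cane sugar, so not no-added-sugar — reject
D: has white sugar, so not no-added-sugar; has spelt, so not wheat-free — no
E: nothing on the exclusion list — OK
F: has chicken stock, so not vegan — out
G: has brown sugar, so not no-added-sugar — no
H: works as a liquid, wheat-free, vegan — OK
I: all constraints satisfied — valid
J: every rule checks out — OK
K: every rule checks out — OK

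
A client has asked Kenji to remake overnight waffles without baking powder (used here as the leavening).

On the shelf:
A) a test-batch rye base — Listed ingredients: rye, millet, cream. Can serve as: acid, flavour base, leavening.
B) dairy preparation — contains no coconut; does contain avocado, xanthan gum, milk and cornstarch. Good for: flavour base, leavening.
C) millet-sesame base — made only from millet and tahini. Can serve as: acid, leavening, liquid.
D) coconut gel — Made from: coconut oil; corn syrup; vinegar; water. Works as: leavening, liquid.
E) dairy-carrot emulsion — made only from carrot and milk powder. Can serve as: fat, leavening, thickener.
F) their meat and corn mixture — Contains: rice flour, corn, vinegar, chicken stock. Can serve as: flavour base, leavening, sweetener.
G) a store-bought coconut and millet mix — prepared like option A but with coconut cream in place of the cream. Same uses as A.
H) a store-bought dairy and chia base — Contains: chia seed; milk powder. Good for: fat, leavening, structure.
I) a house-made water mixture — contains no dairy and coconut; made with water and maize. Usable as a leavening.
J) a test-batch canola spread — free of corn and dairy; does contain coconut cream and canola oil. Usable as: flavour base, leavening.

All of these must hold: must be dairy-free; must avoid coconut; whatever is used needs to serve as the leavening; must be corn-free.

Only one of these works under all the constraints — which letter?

C

A: has cream, so not dairy-free — no
B: has milk, so not dairy-free; has cornstarch, so not corn-free — no
C: only tahini and millet; none excluded — valid
D: has corn syrup, so not corn-free; has coconut oil, so not coconut-free — no
E: has milk powder, so not dairy-free — no
F: has corn, so not corn-free — no
G: has coconut cream, so not coconut-free — reject
H: has milk powder, so not dairy-free — no
I: has maize, so not corn-free — out
J: has coconut cream, so not coconut-free — no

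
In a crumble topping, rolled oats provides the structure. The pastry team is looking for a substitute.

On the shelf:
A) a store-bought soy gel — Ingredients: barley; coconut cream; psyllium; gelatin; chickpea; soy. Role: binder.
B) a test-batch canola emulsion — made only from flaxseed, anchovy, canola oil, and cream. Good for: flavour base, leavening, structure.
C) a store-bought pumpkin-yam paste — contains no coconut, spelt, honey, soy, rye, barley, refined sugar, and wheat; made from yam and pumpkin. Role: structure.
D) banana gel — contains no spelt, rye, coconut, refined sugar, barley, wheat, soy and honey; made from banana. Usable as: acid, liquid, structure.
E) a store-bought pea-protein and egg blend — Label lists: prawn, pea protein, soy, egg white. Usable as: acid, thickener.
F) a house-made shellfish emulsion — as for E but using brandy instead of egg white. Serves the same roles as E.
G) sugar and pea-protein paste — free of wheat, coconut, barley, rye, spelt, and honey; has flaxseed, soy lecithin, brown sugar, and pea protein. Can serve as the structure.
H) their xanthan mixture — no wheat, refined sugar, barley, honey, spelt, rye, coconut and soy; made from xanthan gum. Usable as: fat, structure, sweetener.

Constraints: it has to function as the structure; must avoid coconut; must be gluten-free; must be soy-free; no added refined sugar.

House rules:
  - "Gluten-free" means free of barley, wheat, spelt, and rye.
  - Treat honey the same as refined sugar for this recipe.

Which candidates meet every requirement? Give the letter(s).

B, C, D, H

A: not usable as a structure; has barley, so not gluten-free (and 2 more) — no
B: no soy, gluten-free — keep
C: works as a structure, no-added-sugar, no coconut — valid
D: all constraints satisfied — keep
E: not usable as a structure; has soy, so not soy-free — out
F: not usable as a structure; has soy, so not soy-free — reject
G: has soy lecithin, so not soy-free; has brown sugar, so not no-added-sugar — reject
H: works as a structure, no-added-sugar, no soy — valid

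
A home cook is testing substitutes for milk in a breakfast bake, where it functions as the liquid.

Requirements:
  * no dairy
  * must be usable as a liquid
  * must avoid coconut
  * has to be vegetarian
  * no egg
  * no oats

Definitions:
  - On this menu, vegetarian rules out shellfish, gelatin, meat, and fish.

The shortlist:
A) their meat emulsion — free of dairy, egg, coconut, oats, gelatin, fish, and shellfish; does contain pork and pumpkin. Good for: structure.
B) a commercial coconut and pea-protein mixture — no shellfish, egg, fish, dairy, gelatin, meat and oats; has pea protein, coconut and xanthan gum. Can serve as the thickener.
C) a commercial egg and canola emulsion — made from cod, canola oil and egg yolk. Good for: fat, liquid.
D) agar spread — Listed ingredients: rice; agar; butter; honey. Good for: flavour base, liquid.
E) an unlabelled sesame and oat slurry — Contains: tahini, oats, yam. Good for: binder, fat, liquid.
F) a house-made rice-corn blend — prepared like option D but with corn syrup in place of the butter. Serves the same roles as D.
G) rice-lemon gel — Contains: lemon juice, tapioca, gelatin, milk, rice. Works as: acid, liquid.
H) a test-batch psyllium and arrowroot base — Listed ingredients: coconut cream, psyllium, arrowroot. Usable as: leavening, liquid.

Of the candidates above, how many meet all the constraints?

A: not usable as a liquid; has pork, so not vegetarian — reject
B: not usable as a liquid; has coconut, so not coconut-free — out
C: has cod, so not vegetarian; has egg yolk, so not egg-free — no
D: has butter, so not dairy-free — out
E: has oats, so not oat-free — reject
F: every rule checks out — OK
G: has gelatin, so not vegetarian; has milk, so not dairy-free — out
H: has coconut cream, so not coconut-free — out

1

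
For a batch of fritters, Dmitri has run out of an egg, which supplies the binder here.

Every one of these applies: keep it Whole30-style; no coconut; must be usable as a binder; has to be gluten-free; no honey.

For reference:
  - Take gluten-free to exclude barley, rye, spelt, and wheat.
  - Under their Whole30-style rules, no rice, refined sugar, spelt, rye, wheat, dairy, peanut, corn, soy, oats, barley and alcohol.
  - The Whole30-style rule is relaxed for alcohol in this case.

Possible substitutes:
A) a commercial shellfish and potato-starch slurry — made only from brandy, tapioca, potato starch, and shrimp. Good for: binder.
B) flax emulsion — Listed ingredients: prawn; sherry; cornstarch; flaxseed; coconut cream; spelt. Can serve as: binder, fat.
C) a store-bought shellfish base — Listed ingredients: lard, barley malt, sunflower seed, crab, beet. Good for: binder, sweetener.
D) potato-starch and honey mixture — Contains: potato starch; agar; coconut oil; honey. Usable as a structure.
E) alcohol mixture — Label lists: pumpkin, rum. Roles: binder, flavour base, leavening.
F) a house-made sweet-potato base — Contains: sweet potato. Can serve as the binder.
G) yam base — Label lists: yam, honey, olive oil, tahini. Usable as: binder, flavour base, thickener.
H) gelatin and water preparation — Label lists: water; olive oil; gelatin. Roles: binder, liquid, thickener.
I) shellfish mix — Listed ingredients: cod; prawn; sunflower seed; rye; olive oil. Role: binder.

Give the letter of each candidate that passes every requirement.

A: alcohol is permitted under the Whole30-style carve-out; nothing else excluded — OK
B: has spelt, so not gluten-free; has cornstarch, so not Whole30-style (and 1 more) — no
C: has barley malt, so not gluten-free; has barley malt, so not Whole30-style — reject
D: not usable as a binder; has coconut oil, so not coconut-free (and 1 more) — no
E: alcohol is permitted under the Whole30-style carve-out; nothing else excluded — OK
F: only sweet potato; none excluded — valid
G: has honey, so not honey-free — no
H: works as a binder, no coconut, Whole30-style — valid
I: has rye, so not gluten-free; has rye, so not Whole30-style — out

A, E, F, H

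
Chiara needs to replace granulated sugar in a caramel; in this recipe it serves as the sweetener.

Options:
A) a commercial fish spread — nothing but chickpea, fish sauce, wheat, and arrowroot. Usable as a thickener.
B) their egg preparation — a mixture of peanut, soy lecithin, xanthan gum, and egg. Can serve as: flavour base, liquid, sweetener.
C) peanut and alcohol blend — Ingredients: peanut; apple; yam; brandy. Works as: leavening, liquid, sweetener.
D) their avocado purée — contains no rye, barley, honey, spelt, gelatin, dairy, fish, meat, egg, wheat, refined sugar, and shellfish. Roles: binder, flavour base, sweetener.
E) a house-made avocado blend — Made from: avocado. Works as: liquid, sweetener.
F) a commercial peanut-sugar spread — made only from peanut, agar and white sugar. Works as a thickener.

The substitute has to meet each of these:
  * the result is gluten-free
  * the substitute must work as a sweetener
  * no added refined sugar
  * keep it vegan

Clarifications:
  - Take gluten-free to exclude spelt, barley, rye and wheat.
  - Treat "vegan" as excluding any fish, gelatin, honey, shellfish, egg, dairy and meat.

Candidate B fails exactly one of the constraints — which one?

vegan

usable as a sweetener: satisfied
gluten-free: satisfied
vegan: has egg — fails
no-added-sugar: satisfied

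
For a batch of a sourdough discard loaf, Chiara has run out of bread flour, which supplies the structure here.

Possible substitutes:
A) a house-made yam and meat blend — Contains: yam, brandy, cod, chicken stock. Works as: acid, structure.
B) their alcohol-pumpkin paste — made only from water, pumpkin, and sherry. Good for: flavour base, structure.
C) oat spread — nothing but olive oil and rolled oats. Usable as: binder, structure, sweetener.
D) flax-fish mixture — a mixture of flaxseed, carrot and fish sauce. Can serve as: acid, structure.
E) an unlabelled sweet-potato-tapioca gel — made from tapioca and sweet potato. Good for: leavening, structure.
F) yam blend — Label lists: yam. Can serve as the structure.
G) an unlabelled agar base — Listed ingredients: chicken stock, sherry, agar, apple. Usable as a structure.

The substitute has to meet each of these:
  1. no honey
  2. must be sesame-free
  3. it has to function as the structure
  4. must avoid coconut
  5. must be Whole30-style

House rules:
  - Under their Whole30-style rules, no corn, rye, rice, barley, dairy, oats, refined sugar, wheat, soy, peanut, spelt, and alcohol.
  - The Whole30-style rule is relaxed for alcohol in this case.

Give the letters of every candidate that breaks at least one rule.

A: alcohol is permitted under the Whole30-style carve-out; nothing else excluded — keep
B: alcohol is permitted under the Whole30-style carve-out; nothing else excluded — keep
C: has rolled oats, so not Whole30-style — reject
D: only fish sauce, carrot and flaxseed; none excluded — valid
E: nothing on the exclusion list — valid
F: only yam; none excluded — keep
G: alcohol is permitted under the Whole30-style carve-out; nothing else excluded — valid

C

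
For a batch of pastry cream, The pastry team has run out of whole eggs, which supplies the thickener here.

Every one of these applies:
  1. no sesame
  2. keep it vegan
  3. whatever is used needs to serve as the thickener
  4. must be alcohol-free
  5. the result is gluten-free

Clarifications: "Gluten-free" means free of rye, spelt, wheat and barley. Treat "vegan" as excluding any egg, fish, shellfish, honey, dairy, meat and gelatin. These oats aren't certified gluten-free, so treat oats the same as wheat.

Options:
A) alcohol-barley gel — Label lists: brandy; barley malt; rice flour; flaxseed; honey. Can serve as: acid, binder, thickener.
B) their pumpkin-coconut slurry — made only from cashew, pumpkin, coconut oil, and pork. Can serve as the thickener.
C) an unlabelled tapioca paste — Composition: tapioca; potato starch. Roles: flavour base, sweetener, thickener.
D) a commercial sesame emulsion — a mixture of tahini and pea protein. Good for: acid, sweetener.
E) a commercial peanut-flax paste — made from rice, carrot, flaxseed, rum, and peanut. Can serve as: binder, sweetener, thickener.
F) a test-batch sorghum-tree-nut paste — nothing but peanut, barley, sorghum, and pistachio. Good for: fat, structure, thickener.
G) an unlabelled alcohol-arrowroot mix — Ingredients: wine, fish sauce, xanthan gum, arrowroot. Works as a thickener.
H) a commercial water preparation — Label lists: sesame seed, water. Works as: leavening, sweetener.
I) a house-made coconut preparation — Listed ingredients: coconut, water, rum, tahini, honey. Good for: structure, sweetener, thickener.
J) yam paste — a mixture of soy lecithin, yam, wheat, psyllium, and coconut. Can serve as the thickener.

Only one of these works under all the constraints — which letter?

C

A: has barley malt, so not gluten-free; has honey, so not vegan (and 1 more) — out
B: has pork, so not vegan — no
C: works as a thickener, gluten-free, no sesame — keep
D: not usable as a thickener; has tahini, so not sesame-free — no
E: has rum, so not alcohol-free — out
F: has barley, so not gluten-free — reject
G: has fish sauce, so not vegan; has wine, so not alcohol-free — reject
H: not usable as a thickener; has sesame seed, so not sesame-free — no
I: has honey, so not vegan; has tahini, so not sesame-free (and 1 more) — out
J: has wheat, so not gluten-free — out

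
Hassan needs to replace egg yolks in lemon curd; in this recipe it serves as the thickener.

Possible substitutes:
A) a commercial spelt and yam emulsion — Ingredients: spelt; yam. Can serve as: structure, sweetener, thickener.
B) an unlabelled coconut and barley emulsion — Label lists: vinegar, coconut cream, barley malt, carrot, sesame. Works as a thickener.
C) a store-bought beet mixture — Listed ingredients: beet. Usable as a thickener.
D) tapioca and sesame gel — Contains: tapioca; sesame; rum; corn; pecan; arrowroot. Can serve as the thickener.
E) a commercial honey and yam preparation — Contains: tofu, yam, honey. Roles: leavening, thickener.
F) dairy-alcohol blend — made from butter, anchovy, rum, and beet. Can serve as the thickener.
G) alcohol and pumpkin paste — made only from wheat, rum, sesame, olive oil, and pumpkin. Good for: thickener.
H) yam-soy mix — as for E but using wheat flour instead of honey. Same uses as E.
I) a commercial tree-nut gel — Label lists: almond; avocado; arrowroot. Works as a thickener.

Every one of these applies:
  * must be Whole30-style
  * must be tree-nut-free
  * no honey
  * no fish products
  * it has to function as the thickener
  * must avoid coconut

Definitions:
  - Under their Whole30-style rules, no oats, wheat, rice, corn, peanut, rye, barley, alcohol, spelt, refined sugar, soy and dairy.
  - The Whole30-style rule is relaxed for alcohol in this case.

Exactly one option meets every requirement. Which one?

C

A: has spelt, so not Whole30-style — out
B: has barley malt, so not Whole30-style; has coconut cream, so not coconut-free — out
C: works as a thickener, no honey, no tree nuts — keep
D: has corn, so not Whole30-style; has pecan, so not tree-nut-free — no
E: has tofu, so not Whole30-style; has honey, so not honey-free — out
F: has butter, so not Whole30-style; has anchovy, so not fish-free — no
G: has wheat, so not Whole30-style — out
H: has tofu, so not Whole30-style — no
I: has almond, so not tree-nut-free — reject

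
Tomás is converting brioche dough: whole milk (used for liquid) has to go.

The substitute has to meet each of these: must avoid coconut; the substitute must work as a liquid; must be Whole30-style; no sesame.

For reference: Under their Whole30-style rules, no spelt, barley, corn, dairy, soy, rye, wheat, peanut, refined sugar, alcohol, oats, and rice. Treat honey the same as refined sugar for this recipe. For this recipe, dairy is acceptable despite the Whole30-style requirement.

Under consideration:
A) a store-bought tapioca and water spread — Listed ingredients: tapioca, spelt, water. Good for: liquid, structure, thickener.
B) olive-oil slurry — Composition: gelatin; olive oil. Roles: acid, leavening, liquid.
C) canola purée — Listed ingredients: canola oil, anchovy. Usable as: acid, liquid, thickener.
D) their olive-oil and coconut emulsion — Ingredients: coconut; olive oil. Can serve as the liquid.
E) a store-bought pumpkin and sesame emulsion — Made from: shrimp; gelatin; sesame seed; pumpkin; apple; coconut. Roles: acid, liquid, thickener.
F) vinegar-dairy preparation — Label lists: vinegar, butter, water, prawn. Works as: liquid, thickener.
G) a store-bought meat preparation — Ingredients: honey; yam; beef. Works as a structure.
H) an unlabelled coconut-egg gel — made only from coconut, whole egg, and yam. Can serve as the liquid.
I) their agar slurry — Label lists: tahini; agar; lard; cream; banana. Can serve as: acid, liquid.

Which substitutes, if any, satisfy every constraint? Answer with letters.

A: has spelt, so not Whole30-style — reject
B: nothing on the exclusion list — OK
C: only anchovy and canola oil; none excluded — OK
D: has coconut, so not coconut-free — no
E: has coconut, so not coconut-free; has sesame seed, so not sesame-free — reject
F: dairy is permitted under the Whole30-style carve-out; nothing else excluded — keep
G: not usable as a liquid; has honey, so not Whole30-style — reject
H: has coconut, so not coconut-free — reject
I: has tahini, so not sesame-free — out

B, C, F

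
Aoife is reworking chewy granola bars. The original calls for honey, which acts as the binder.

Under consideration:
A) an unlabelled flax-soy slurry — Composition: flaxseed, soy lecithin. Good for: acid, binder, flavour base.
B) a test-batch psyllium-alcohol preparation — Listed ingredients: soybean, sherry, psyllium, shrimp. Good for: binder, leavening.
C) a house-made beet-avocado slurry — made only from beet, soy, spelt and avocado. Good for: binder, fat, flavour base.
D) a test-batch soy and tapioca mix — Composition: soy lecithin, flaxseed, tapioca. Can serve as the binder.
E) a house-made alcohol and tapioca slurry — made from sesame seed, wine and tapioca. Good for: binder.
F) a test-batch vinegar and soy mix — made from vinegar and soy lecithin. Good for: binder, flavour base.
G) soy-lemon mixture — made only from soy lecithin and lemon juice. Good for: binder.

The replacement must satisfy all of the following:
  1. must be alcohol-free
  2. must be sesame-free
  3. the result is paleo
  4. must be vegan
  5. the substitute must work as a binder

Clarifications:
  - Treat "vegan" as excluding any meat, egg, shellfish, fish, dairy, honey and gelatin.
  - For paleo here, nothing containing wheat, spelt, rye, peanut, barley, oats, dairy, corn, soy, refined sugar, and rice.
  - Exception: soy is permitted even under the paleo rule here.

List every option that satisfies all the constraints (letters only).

A: soy is permitted under the paleo carve-out; nothing else excluded — valid
B: has shrimp, so not vegan; has sherry, so not alcohol-free — no
C: has spelt, so not paleo — out
D: soy is permitted under the paleo carve-out; nothing else excluded — OK
E: has sesame seed, so not sesame-free; has wine, so not alcohol-free — no
F: soy is permitted under the paleo carve-out; nothing else excluded — OK
G: soy is permitted under the paleo carve-out; nothing else excluded — keep

A, D, F, G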